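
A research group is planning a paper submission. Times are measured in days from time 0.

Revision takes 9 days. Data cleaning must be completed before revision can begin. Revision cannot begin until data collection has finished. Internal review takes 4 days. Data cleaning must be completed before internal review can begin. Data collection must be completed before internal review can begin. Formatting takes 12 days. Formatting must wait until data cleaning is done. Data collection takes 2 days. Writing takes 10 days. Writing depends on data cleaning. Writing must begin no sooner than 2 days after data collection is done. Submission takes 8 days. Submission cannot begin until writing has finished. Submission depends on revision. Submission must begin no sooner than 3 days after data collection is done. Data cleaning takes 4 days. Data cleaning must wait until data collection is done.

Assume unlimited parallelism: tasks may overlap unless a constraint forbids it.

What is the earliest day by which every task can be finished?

Data collection can start immediately at day 0; it finishes at day 2.
Data cleaning waits on data collection (finishes day 2), so it starts at day 2 and finishes at 2 + 4 = day 6.
After data cleaning (finishes day 6), formatting can start at day 6 and finishes at day 18.
Revision needs all of data cleaning (finishes day 6); data collection (finishes day 2). That puts its earliest start at day 6; it finishes at 6 + 9 = day 15.
Internal review has to wait for data cleaning (finishes day 6); data collection (finishes day 2). The latest of these is day 6, so internal review runs day 6 to 6 + 4 = day 10.
Writing has to wait for data cleaning (finishes day 6); data collection (finishes day 2, plus 2-day gap → day 4). The latest of these is day 6, so writing runs day 6 to 6 + 10 = day 16.
Submission needs all of writing (finishes day 16); revision (finishes day 15); data collection (finishes day 2, plus 3-day gap → day 5). That puts its earliest start at day 16; it finishes at 16 + 8 = day 24.
All tasks are finished once the last one completes. Finish times: Data collection at 2, Data cleaning at 6, Writing at 16, Internal review at 10, Revision at 15, Formatting at 18, Submission at 24. The latest is day 24.

24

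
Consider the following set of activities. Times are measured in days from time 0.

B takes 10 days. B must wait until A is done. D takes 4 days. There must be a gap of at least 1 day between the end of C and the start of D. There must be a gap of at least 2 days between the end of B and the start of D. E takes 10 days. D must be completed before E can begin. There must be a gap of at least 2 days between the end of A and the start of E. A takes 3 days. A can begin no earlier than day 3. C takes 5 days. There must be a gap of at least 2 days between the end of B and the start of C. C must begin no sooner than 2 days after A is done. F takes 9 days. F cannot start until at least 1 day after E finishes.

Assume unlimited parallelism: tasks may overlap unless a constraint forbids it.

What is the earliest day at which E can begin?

28

A cannot begin until its own release at day 3. It runs from day 3 to 3 + 3 = day 6.
B cannot begin until A (finishes day 6). It runs from day 6 to 6 + 10 = day 16.
For C: B (finishes day 16, plus 2-day gap → day 18); A (finishes day 6, plus 2-day gap → day 8). Taking the maximum gives a start of day 18, and it finishes at 18 + 5 = day 23.
D cannot start until C (finishes day 23, plus 1-day gap → day 24); B (finishes day 16, plus 2-day gap → day 18). The controlling bound is day 24, so D finishes at 24 + 4 = day 28.
E waits on D (finishes day 28); A (finishes day 6, plus 2-day gap → day 8). The latest of these is day 28, which is the earliest E can start.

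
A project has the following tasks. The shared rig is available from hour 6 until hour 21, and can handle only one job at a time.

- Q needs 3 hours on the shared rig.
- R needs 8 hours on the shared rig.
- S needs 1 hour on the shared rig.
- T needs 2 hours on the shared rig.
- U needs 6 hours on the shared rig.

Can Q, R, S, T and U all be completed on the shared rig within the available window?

The shared rig window is 21 − 6 = 15 hours.
Running back to back, the jobs need 3 + 8 + 1 + 2 + 6 = 20 hours on the shared rig.
Since 20 > 15, they cannot all fit.

No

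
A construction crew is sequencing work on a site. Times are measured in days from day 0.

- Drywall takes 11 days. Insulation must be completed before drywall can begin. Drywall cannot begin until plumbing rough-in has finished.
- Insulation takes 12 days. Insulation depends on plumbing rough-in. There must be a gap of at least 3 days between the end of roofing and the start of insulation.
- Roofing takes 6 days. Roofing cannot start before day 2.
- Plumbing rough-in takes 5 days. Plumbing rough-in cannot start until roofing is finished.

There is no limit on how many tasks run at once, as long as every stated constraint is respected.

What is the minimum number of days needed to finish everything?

After its own release at day 2, roofing can start at day 2 and finishes at day 8.
Plumbing rough-in cannot begin until roofing (finishes day 8). It runs from day 8 to 8 + 5 = day 13.
Insulation needs all of plumbing rough-in (finishes day 13); roofing (finishes day 8, plus 3-day gap → day 11). That puts its earliest start at day 13; it finishes at 13 + 12 = day 25.
For drywall: insulation (finishes day 25); plumbing rough-in (finishes day 13). Taking the maximum gives a start of day 25, and it finishes at 25 + 11 = day 36.
All tasks are finished once the last one completes. Finish times: Roofing at 8, Plumbing rough-in at 13, Insulation at 25, Drywall at 36. The latest is day 36.

36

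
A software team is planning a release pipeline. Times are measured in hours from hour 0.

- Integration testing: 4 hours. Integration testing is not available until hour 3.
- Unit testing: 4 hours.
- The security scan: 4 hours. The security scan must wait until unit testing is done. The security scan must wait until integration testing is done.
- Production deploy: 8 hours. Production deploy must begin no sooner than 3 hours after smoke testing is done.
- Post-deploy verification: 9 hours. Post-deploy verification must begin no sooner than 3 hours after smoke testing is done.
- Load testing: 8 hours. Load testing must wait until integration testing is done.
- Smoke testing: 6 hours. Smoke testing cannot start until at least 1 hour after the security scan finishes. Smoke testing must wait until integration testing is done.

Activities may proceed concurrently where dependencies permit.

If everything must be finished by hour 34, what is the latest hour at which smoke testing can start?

To finish by hour 34, production deploy (duration 8) must start no later than hour 26.
Post-deploy verification has no dependents, so it just needs to finish by hour 34. Starting by 34 − 9 = hour 25 achieves that.
For smoke testing: production deploy (must start by hour 26, minus 3-hour gap → hour 23); post-deploy verification (must start by hour 25, minus 3-hour gap → hour 22). The most restrictive is hour 22; with a 6-hour duration, smoke testing must start by hour 16.

16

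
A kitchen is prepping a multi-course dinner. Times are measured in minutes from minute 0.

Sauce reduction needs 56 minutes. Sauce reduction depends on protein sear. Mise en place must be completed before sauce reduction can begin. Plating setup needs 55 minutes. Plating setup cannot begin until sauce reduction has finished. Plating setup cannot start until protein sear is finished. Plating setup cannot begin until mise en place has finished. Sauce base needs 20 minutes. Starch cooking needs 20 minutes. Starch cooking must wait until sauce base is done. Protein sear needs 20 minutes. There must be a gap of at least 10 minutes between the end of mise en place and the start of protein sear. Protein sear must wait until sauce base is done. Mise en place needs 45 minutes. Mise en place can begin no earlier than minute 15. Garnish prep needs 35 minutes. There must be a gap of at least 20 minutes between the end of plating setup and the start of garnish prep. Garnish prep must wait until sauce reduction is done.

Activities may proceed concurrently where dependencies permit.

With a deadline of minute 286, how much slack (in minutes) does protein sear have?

Sauce base can start immediately at minute 0; it finishes at minute 20.
Mise en place cannot begin until its own release at minute 15. It runs from minute 15 to 15 + 45 = minute 60.
Protein sear has to wait for mise en place (finishes minute 60, plus 10-minute gap → minute 70); sauce base (finishes minute 20). The latest of these is minute 70, so protein sear runs minute 70 to 70 + 20 = minute 90.

Working backward from the deadline:
Nothing follows garnish prep; the deadline of minute 286 is its only limit. It must start by 286 − 35 = minute 251.
Since garnish prep (must start by minute 251, minus 20-minute gap → minute 231) depends on it, plating setup must finish by minute 231. Backing off its 55-minute duration gives a latest start of minute 176.
For sauce reduction: plating setup (must start by minute 176); garnish prep (must start by minute 251). The most restrictive is minute 176; with a 56-minute duration, sauce reduction must start by minute 120.
Protein sear has several dependents: sauce reduction (must start by minute 120); plating setup (must start by minute 176). The earliest of those limits is minute 120, so protein sear must start by 120 − 20 = minute 100.
So protein sear can start as early as minute 70 and as late as minute 100, giving 100 − 70 = 30 minutes of slack.

30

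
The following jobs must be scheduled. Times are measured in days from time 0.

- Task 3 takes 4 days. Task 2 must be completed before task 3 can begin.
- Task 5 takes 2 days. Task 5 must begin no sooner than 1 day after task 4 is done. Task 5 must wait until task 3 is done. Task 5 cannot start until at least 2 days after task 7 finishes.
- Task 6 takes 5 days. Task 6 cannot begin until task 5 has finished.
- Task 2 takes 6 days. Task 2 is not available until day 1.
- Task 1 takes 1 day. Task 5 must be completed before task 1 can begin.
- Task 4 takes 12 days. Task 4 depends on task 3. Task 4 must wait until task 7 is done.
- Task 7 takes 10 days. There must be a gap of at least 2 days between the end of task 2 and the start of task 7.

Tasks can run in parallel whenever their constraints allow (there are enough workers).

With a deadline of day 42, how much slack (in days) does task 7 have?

After its own release at day 1, task 2 can start at day 1 and finishes at day 7.
Task 7 waits on task 2 (finishes day 7, plus 2-day gap → day 9), so it starts at day 9 and finishes at 9 + 10 = day 19.

Working backward from the deadline:
Task 1 must finish by day 42; it takes 1 day, so it must start by 42 − 1 = day 41.
To finish by day 42, task 6 (duration 5) must start no later than day 37.
Task 5 feeds task 1 (must start by day 41); task 6 (must start by day 37). Taking the minimum, task 5 must finish by day 37 and start by 37 − 2 = day 35.
Task 4 has to be done before task 5 (must start by day 35, minus 1-day gap → day 34). That means finishing by day 34, i.e. starting by 34 − 12 = day 22.
Task 7 feeds task 4 (must start by day 22); task 5 (must start by day 35, minus 2-day gap → day 33). Taking the minimum, task 7 must finish by day 22 and start by 22 − 10 = day 12.
So task 7 can start as early as day 9 and as late as day 12, giving 12 − 9 = 3 days of slack.

3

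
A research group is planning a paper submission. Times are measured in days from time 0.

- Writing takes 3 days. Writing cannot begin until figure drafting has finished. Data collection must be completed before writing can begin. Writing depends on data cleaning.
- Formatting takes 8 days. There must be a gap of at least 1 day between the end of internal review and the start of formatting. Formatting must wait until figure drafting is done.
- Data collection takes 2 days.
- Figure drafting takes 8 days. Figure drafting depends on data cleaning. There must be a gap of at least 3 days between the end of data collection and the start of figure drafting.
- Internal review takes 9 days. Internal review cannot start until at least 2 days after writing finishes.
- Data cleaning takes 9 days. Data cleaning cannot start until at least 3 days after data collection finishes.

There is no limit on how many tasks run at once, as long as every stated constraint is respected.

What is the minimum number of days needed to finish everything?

45

Data collection has no prerequisites, so it starts at day 0 and finishes at day 2.
Data cleaning waits on data collection (finishes day 2, plus 3-day gap → day 5), so it starts at day 5 and finishes at 5 + 9 = day 14.
For figure drafting: data cleaning (finishes day 14); data collection (finishes day 2, plus 3-day gap → day 5). Taking the maximum gives a start of day 14, and it finishes at 14 + 8 = day 22.
Writing cannot start until figure drafting (finishes day 22); data collection (finishes day 2); data cleaning (finishes day 14). The controlling bound is day 22, so writing finishes at 22 + 3 = day 25.
Internal review waits on writing (finishes day 25, plus 2-day gap → day 27), so it starts at day 27 and finishes at 27 + 9 = day 36.
Formatting cannot start until internal review (finishes day 36, plus 1-day gap → day 37); figure drafting (finishes day 22). The controlling bound is day 37, so formatting finishes at 37 + 8 = day 45.
All tasks are finished once the last one completes. Finish times: Data collection at 2, Data cleaning at 14, Figure drafting at 22, Writing at 25, Internal review at 36, Formatting at 45. The latest is day 45.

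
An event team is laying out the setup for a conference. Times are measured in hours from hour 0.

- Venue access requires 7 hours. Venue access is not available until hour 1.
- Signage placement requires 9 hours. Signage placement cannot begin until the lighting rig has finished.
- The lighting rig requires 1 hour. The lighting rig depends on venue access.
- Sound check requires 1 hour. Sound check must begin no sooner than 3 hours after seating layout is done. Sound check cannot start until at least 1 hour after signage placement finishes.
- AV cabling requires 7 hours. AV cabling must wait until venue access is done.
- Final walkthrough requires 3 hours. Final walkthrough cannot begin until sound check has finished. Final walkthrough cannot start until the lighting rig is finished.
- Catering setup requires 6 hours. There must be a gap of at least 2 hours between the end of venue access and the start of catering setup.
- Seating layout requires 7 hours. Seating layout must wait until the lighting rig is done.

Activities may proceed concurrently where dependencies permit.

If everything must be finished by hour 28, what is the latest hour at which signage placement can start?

Final walkthrough has no dependents, so it just needs to finish by hour 28. Starting by 28 − 3 = hour 25 achieves that.
Sound check has to be done before final walkthrough (must start by hour 25). That means finishing by hour 25, i.e. starting by 25 − 1 = hour 24.
Since sound check (must start by hour 24, minus 1-hour gap → hour 23) depends on it, signage placement must finish by hour 23. Backing off its 9-hour duration gives a latest start of hour 14.

14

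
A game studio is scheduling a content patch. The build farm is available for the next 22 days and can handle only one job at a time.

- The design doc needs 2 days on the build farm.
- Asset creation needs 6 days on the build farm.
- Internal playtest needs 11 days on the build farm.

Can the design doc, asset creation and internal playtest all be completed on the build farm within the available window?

Yes

Running back to back, the jobs need 2 + 6 + 11 = 19 days on the build farm.
Since 19 ≤ 22, they fit within the window.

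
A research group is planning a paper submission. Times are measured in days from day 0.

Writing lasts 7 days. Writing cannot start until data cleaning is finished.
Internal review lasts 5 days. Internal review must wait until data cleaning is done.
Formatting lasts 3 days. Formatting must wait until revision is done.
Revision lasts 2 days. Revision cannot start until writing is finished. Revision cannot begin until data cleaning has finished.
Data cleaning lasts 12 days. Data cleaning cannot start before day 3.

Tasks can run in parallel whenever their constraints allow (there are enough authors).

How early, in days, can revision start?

22

Data cleaning cannot begin until its own release at day 3. It runs from day 3 to 3 + 12 = day 15.
After data cleaning (finishes day 15), writing can start at day 15 and finishes at day 22.
Revision waits on writing (finishes day 22); data cleaning (finishes day 15). The latest of these is day 22, which is the earliest revision can start.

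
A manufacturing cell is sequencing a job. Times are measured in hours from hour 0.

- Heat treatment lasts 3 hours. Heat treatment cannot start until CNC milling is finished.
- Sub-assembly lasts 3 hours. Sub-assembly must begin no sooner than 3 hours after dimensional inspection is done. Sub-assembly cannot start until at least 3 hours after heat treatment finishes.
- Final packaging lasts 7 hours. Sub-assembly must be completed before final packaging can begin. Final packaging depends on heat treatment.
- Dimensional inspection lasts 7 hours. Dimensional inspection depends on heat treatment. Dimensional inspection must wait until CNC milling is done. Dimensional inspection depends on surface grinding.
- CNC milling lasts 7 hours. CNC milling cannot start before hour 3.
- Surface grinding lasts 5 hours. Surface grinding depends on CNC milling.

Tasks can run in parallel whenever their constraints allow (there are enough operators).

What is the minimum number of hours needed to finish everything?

35

After its own release at hour 3, CNC milling can start at hour 3 and finishes at hour 10.
Surface grinding waits on CNC milling (finishes hour 10), so it starts at hour 10 and finishes at 10 + 5 = hour 15.
After CNC milling (finishes hour 10), heat treatment can start at hour 10 and finishes at hour 13.
Dimensional inspection cannot start until heat treatment (finishes hour 13); CNC milling (finishes hour 10); surface grinding (finishes hour 15). The controlling bound is hour 15, so dimensional inspection finishes at 15 + 7 = hour 22.
Sub-assembly has to wait for dimensional inspection (finishes hour 22, plus 3-hour gap → hour 25); heat treatment (finishes hour 13, plus 3-hour gap → hour 16). The latest of these is hour 25, so sub-assembly runs hour 25 to 25 + 3 = hour 28.
For final packaging: sub-assembly (finishes hour 28); heat treatment (finishes hour 13). Taking the maximum gives a start of hour 28, and it finishes at 28 + 7 = hour 35.
All tasks are finished once the last one completes. Finish times: CNC milling at 10, Heat treatment at 13, Surface grinding at 15, Dimensional inspection at 22, Sub-assembly at 28, Final packaging at 35. The latest is hour 35.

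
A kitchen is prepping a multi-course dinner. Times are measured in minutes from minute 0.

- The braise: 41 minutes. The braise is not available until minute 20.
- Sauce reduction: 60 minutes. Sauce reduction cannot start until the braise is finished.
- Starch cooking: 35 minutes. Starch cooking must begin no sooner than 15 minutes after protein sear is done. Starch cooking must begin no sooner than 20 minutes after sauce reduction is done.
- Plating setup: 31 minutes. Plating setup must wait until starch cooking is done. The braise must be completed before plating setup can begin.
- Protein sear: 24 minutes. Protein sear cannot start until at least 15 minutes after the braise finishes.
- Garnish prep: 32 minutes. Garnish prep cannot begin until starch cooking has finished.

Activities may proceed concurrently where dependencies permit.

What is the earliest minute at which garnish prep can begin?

The braise waits on its own release at minute 20, so it starts at minute 20 and finishes at 20 + 41 = minute 61.
Sauce reduction cannot begin until the braise (finishes minute 61). It runs from minute 61 to 61 + 60 = minute 121.
After the braise (finishes minute 61, plus 15-minute gap → minute 76), protein sear can start at minute 76 and finishes at minute 100.
Starch cooking cannot start until protein sear (finishes minute 100, plus 15-minute gap → minute 115); sauce reduction (finishes minute 121, plus 20-minute gap → minute 141). The controlling bound is minute 141, so starch cooking finishes at 141 + 35 = minute 176.
Garnish prep waits on starch cooking (finishes minute 176), so the earliest it can start is minute 176.

176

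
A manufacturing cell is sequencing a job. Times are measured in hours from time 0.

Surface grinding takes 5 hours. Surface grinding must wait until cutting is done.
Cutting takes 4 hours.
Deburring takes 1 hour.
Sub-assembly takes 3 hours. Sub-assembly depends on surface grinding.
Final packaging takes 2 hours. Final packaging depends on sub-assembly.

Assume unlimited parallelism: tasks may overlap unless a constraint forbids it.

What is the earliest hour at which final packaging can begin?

Cutting can start immediately at hour 0; it finishes at hour 4.
After cutting (finishes hour 4), surface grinding can start at hour 4 and finishes at hour 9.
After surface grinding (finishes hour 9), sub-assembly can start at hour 9 and finishes at hour 12.
Final packaging waits on sub-assembly (finishes hour 12), so the earliest it can start is hour 12.

12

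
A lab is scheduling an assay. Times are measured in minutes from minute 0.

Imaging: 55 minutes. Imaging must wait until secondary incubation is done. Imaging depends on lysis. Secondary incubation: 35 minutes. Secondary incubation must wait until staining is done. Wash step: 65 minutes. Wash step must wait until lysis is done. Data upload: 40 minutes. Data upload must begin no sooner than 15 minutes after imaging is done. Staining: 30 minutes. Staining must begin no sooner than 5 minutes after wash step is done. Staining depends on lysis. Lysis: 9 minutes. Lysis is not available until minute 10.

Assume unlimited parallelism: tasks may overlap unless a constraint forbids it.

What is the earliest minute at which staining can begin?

Lysis cannot begin until its own release at minute 10. It runs from minute 10 to 10 + 9 = minute 19.
Wash step waits on lysis (finishes minute 19), so it starts at minute 19 and finishes at 19 + 65 = minute 84.
Staining waits on wash step (finishes minute 84, plus 5-minute gap → minute 89); lysis (finishes minute 19). The latest of these is minute 89, which is the earliest staining can start.

89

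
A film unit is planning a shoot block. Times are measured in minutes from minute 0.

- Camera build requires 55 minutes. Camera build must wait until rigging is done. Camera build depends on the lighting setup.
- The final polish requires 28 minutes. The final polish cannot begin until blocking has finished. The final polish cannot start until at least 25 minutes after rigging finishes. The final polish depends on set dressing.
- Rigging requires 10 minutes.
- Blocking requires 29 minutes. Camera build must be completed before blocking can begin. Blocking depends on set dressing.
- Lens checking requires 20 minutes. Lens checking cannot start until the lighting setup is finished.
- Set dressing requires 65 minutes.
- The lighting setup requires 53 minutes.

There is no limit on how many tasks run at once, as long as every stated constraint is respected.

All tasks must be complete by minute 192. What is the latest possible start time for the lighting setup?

27

The final polish must finish by minute 192; it takes 28 minutes, so it must start by 192 − 28 = minute 164.
Since the final polish (must start by minute 164) depends on it, blocking must finish by minute 164. Backing off its 29-minute duration gives a latest start of minute 135.
Since blocking (must start by minute 135) depends on it, camera build must finish by minute 135. Backing off its 55-minute duration gives a latest start of minute 80.
Lens checking must finish by minute 192; it takes 20 minutes, so it must start by 192 − 20 = minute 172.
For the lighting setup: camera build (must start by minute 80); lens checking (must start by minute 172). The most restrictive is minute 80; with a 53-minute duration, the lighting setup must start by minute 27.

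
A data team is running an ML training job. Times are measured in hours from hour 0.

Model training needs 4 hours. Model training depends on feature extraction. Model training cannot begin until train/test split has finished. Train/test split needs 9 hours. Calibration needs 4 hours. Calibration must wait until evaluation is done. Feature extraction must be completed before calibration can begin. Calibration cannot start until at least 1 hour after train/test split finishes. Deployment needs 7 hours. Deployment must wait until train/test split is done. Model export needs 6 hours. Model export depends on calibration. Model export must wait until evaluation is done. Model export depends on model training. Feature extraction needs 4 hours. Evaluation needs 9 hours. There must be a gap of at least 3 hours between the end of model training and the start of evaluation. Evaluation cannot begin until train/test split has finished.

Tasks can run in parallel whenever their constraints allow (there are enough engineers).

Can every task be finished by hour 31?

No

Train/test split has no prerequisites, so it starts at hour 0 and finishes at hour 9.
After train/test split (finishes hour 9), deployment can start at hour 9 and finishes at hour 16.
Feature extraction can start immediately at hour 0; it finishes at hour 4.
Model training cannot start until feature extraction (finishes hour 4); train/test split (finishes hour 9). The controlling bound is hour 9, so model training finishes at 9 + 4 = hour 13.
Evaluation needs all of model training (finishes hour 13, plus 3-hour gap → hour 16); train/test split (finishes hour 9). That puts its earliest start at hour 16; it finishes at 16 + 9 = hour 25.
Calibration cannot start until evaluation (finishes hour 25); feature extraction (finishes hour 4); train/test split (finishes hour 9, plus 1-hour gap → hour 10). The controlling bound is hour 25, so calibration finishes at 25 + 4 = hour 29.
Model export has to wait for calibration (finishes hour 29); evaluation (finishes hour 25); model training (finishes hour 13). The latest of these is hour 29, so model export runs hour 29 to 29 + 6 = hour 35.
The earliest everything can be done is hour 35, which is after the deadline of 31, so it is not possible.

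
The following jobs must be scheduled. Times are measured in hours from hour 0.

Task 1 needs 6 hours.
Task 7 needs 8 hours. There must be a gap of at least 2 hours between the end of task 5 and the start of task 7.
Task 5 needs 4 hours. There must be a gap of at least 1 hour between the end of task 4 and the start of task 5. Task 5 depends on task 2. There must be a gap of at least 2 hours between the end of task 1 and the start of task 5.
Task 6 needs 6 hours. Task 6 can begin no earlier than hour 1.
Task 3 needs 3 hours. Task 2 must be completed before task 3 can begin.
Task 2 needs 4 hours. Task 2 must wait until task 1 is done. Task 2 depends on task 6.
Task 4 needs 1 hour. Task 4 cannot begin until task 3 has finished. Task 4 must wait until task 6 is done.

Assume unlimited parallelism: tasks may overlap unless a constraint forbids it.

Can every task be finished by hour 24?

No

After its own release at hour 1, task 6 can start at hour 1 and finishes at hour 7.
Task 1 has no prerequisites, so it starts at hour 0 and finishes at hour 6.
For task 2: task 1 (finishes hour 6); task 6 (finishes hour 7). Taking the maximum gives a start of hour 7, and it finishes at 7 + 4 = hour 11.
Task 3 waits on task 2 (finishes hour 11), so it starts at hour 11 and finishes at 11 + 3 = hour 14.
Task 4 needs all of task 3 (finishes hour 14); task 6 (finishes hour 7). That puts its earliest start at hour 14; it finishes at 14 + 1 = hour 15.
Task 5 needs all of task 4 (finishes hour 15, plus 1-hour gap → hour 16); task 2 (finishes hour 11); task 1 (finishes hour 6, plus 2-hour gap → hour 8). That puts its earliest start at hour 16; it finishes at 16 + 4 = hour 20.
Task 7 waits on task 5 (finishes hour 20, plus 2-hour gap → hour 22), so it starts at hour 22 and finishes at 22 + 8 = hour 30.
The earliest everything can be done is hour 30, which is after the deadline of 24, so it is not possible.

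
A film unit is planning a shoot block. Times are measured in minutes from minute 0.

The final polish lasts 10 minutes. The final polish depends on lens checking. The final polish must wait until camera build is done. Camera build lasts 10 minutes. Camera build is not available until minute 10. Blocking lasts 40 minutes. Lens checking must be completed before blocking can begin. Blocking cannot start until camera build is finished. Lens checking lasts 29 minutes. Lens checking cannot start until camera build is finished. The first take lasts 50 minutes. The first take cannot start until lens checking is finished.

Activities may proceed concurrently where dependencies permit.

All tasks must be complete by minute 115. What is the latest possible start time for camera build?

Blocking must finish by minute 115; it takes 40 minutes, so it must start by 115 − 40 = minute 75.
Nothing follows the final polish; the deadline of minute 115 is its only limit. It must start by 115 − 10 = minute 105.
To finish by minute 115, the first take (duration 50) must start no later than minute 65.
Lens checking feeds blocking (must start by minute 75); the final polish (must start by minute 105); the first take (must start by minute 65). Taking the minimum, lens checking must finish by minute 65 and start by 65 − 29 = minute 36.
Camera build has several dependents: lens checking (must start by minute 36); blocking (must start by minute 75); the final polish (must start by minute 105). The earliest of those limits is minute 36, so camera build must start by 36 − 10 = minute 26.

26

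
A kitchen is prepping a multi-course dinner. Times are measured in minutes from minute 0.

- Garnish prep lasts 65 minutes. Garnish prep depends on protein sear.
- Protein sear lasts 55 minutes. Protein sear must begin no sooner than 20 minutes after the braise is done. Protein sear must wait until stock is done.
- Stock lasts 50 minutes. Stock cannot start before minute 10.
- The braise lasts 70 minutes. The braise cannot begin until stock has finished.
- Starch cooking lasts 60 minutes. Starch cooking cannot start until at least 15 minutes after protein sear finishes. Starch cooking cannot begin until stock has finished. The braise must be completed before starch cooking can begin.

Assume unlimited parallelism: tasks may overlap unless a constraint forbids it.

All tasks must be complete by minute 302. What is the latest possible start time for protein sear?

Starch cooking must finish by minute 302; it takes 60 minutes, so it must start by 302 − 60 = minute 242.
To finish by minute 302, garnish prep (duration 65) must start no later than minute 237.
For protein sear: starch cooking (must start by minute 242, minus 15-minute gap → minute 227); garnish prep (must start by minute 237). The most restrictive is minute 227; with a 55-minute duration, protein sear must start by minute 172.

172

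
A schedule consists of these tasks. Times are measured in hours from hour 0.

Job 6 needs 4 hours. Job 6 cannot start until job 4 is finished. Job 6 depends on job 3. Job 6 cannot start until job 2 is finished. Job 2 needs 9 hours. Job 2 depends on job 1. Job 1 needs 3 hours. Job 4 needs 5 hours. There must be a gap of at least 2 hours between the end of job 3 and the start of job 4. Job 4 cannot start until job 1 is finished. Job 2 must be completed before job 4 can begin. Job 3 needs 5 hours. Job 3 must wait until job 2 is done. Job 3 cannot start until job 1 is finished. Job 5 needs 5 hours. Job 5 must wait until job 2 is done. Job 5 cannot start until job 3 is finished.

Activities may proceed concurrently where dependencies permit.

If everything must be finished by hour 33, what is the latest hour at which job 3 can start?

17

To finish by hour 33, job 6 (duration 4) must start no later than hour 29.
Since job 6 (must start by hour 29) depends on it, job 4 must finish by hour 29. Backing off its 5-hour duration gives a latest start of hour 24.
Job 5 has no dependents, so it just needs to finish by hour 33. Starting by 33 − 5 = hour 28 achieves that.
Job 3 must finish in time for job 4 (must start by hour 24, minus 2-hour gap → hour 22); job 5 (must start by hour 28); job 6 (must start by hour 29). The tightest is hour 22, so job 3 must start by 22 − 5 = hour 17.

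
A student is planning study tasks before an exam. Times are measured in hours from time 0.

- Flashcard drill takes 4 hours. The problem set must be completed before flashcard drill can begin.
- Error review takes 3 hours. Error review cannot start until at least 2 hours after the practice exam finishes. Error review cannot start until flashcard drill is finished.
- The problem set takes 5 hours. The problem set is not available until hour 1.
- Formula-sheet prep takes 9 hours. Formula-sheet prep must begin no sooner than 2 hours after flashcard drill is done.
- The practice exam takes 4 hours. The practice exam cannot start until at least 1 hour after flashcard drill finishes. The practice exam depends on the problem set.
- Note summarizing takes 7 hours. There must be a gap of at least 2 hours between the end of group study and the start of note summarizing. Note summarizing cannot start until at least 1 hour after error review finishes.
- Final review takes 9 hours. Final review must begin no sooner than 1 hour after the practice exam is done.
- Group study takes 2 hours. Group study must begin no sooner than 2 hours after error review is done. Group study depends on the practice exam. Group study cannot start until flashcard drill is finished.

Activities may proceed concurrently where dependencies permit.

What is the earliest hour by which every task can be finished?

The problem set waits on its own release at hour 1, so it starts at hour 1 and finishes at 1 + 5 = hour 6.
After the problem set (finishes hour 6), flashcard drill can start at hour 6 and finishes at hour 10.
After flashcard drill (finishes hour 10, plus 2-hour gap → hour 12), formula-sheet prep can start at hour 12 and finishes at hour 21.
The practice exam cannot start until flashcard drill (finishes hour 10, plus 1-hour gap → hour 11); the problem set (finishes hour 6). The controlling bound is hour 11, so the practice exam finishes at 11 + 4 = hour 15.
Final review cannot begin until the practice exam (finishes hour 15, plus 1-hour gap → hour 16). It runs from hour 16 to 16 + 9 = hour 25.
Error review needs all of the practice exam (finishes hour 15, plus 2-hour gap → hour 17); flashcard drill (finishes hour 10). That puts its earliest start at hour 17; it finishes at 17 + 3 = hour 20.
Group study needs all of error review (finishes hour 20, plus 2-hour gap → hour 22); the practice exam (finishes hour 15); flashcard drill (finishes hour 10). That puts its earliest start at hour 22; it finishes at 22 + 2 = hour 24.
Note summarizing cannot start until group study (finishes hour 24, plus 2-hour gap → hour 26); error review (finishes hour 20, plus 1-hour gap → hour 21). The controlling bound is hour 26, so note summarizing finishes at 26 + 7 = hour 33.
All tasks are finished once the last one completes. Finish times: The problem set at 6, Flashcard drill at 10, The practice exam at 15, Error review at 20, Group study at 24, Note summarizing at 33, Formula-sheet prep at 21, Final review at 25. The latest is hour 33.

33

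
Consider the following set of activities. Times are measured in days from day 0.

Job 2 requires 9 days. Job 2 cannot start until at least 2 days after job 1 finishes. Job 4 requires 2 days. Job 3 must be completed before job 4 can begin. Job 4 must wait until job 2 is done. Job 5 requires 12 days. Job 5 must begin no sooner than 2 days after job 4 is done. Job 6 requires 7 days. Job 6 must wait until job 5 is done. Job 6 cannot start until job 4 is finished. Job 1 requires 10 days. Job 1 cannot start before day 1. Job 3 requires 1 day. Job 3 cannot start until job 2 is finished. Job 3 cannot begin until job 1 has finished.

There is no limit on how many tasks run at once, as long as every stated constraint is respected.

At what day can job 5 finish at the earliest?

39

After its own release at day 1, job 1 can start at day 1 and finishes at day 11.
After job 1 (finishes day 11, plus 2-day gap → day 13), job 2 can start at day 13 and finishes at day 22.
Job 3 has to wait for job 2 (finishes day 22); job 1 (finishes day 11). The latest of these is day 22, so job 3 runs day 22 to 22 + 1 = day 23.
For job 4: job 3 (finishes day 23); job 2 (finishes day 22). Taking the maximum gives a start of day 23, and it finishes at 23 + 2 = day 25.
Job 5 cannot begin until job 4 (finishes day 25, plus 2-day gap → day 27). It runs from day 27 to 27 + 12 = day 39.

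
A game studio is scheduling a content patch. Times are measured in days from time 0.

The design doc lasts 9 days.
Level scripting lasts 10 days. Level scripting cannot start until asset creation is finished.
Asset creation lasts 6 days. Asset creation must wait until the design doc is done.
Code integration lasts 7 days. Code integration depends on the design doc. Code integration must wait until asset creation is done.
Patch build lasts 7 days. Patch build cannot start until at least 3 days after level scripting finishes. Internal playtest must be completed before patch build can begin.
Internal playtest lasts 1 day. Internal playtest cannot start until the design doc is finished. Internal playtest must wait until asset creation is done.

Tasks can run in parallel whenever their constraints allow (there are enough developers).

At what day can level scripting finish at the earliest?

Nothing blocks the design doc, so it runs from day 0 to day 9.
After the design doc (finishes day 9), asset creation can start at day 9 and finishes at day 15.
Level scripting waits on asset creation (finishes day 15), so it starts at day 15 and finishes at 15 + 10 = day 25.

25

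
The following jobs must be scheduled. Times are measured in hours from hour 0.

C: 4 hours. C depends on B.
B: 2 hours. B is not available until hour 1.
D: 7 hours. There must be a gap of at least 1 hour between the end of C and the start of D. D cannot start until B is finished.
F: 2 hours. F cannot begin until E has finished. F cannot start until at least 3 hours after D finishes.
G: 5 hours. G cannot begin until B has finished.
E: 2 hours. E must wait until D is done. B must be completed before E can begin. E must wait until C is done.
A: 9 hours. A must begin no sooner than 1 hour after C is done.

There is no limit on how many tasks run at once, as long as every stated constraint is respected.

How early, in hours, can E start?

B waits on its own release at hour 1, so it starts at hour 1 and finishes at 1 + 2 = hour 3.
After B (finishes hour 3), C can start at hour 3 and finishes at hour 7.
D cannot start until C (finishes hour 7, plus 1-hour gap → hour 8); B (finishes hour 3). The controlling bound is hour 8, so D finishes at 8 + 7 = hour 15.
E waits on D (finishes hour 15); B (finishes hour 3); C (finishes hour 7). The latest of these is hour 15, which is the earliest E can start.

15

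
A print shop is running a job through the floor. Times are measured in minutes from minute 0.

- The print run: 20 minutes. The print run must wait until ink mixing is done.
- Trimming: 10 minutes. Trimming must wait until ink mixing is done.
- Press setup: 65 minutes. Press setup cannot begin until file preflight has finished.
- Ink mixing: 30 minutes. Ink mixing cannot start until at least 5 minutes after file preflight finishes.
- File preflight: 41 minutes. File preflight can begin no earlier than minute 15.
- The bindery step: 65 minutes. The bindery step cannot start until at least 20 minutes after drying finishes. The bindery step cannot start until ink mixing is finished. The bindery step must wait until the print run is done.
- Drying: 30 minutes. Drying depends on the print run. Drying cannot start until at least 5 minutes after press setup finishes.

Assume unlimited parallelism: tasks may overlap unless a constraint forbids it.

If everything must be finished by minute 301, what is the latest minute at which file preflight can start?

To finish by minute 301, the bindery step (duration 65) must start no later than minute 236.
Drying must finish before the bindery step (must start by minute 236, minus 20-minute gap → minute 216). With a 30-minute duration, drying must start by 216 − 30 = minute 186.
For the print run: drying (must start by minute 186); the bindery step (must start by minute 236). The most restrictive is minute 186; with a 20-minute duration, the print run must start by minute 166.
Nothing follows trimming; the deadline of minute 301 is its only limit. It must start by 301 − 10 = minute 291.
Ink mixing has several dependents: the print run (must start by minute 166); trimming (must start by minute 291); the bindery step (must start by minute 236). The earliest of those limits is minute 166, so ink mixing must start by 166 − 30 = minute 136.
Press setup feeds into drying (must start by minute 186, minus 5-minute gap → minute 181); so press setup must finish by minute 181 and therefore start by minute 116.
File preflight feeds ink mixing (must start by minute 136, minus 5-minute gap → minute 131); press setup (must start by minute 116). Taking the minimum, file preflight must finish by minute 116 and start by 116 − 41 = minute 75.

75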